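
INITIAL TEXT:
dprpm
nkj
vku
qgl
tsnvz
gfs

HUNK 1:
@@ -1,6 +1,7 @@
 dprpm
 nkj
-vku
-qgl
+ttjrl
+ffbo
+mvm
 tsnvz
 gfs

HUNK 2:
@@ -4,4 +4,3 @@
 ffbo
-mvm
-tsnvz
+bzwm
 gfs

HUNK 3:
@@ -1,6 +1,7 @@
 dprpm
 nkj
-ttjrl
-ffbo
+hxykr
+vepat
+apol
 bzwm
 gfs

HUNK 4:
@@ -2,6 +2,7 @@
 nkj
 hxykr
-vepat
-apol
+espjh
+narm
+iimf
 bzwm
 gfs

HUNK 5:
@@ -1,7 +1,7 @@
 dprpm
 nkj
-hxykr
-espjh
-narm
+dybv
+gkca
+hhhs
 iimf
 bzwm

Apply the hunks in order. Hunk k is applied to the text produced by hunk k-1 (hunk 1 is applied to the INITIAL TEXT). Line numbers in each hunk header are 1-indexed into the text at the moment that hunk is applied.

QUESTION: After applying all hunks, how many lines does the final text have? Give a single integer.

Answer: 8

Derivation:
Hunk 1: at line 1 remove [vku,qgl] add [ttjrl,ffbo,mvm] -> 7 lines: dprpm nkj ttjrl ffbo mvm tsnvz gfs
Hunk 2: at line 4 remove [mvm,tsnvz] add [bzwm] -> 6 lines: dprpm nkj ttjrl ffbo bzwm gfs
Hunk 3: at line 1 remove [ttjrl,ffbo] add [hxykr,vepat,apol] -> 7 lines: dprpm nkj hxykr vepat apol bzwm gfs
Hunk 4: at line 2 remove [vepat,apol] add [espjh,narm,iimf] -> 8 lines: dprpm nkj hxykr espjh narm iimf bzwm gfs
Hunk 5: at line 1 remove [hxykr,espjh,narm] add [dybv,gkca,hhhs] -> 8 lines: dprpm nkj dybv gkca hhhs iimf bzwm gfs
Final line count: 8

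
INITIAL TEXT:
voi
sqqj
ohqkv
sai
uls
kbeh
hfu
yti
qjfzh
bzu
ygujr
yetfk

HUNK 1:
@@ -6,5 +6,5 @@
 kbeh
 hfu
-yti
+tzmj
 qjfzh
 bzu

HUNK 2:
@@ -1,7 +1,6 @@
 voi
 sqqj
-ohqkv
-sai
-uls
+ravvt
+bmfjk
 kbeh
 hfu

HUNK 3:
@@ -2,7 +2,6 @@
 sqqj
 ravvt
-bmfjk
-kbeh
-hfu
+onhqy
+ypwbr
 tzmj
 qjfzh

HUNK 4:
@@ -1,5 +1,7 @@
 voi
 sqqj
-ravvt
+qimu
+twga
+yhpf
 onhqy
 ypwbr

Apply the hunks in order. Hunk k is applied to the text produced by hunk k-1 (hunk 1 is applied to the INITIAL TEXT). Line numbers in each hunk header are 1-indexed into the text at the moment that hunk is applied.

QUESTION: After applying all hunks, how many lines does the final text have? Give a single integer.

Hunk 1: at line 6 remove [yti] add [tzmj] -> 12 lines: voi sqqj ohqkv sai uls kbeh hfu tzmj qjfzh bzu ygujr yetfk
Hunk 2: at line 1 remove [ohqkv,sai,uls] add [ravvt,bmfjk] -> 11 lines: voi sqqj ravvt bmfjk kbeh hfu tzmj qjfzh bzu ygujr yetfk
Hunk 3: at line 2 remove [bmfjk,kbeh,hfu] add [onhqy,ypwbr] -> 10 lines: voi sqqj ravvt onhqy ypwbr tzmj qjfzh bzu ygujr yetfk
Hunk 4: at line 1 remove [ravvt] add [qimu,twga,yhpf] -> 12 lines: voi sqqj qimu twga yhpf onhqy ypwbr tzmj qjfzh bzu ygujr yetfk
Final line count: 12

Answer: 12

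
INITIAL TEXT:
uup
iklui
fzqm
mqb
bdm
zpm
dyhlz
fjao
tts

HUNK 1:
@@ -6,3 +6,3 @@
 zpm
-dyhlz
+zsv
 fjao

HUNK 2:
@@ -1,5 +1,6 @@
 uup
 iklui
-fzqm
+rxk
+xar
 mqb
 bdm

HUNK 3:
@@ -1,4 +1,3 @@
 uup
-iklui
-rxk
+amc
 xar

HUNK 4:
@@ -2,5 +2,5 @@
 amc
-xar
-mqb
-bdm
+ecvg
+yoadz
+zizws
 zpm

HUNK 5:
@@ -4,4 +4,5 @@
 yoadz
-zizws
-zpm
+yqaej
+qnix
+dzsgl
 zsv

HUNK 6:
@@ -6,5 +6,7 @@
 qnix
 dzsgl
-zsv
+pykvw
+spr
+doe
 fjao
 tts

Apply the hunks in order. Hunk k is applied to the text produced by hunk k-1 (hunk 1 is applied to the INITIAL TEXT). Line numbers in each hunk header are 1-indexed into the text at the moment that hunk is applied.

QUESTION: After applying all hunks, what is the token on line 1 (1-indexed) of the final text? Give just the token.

Answer: uup

Derivation:
Hunk 1: at line 6 remove [dyhlz] add [zsv] -> 9 lines: uup iklui fzqm mqb bdm zpm zsv fjao tts
Hunk 2: at line 1 remove [fzqm] add [rxk,xar] -> 10 lines: uup iklui rxk xar mqb bdm zpm zsv fjao tts
Hunk 3: at line 1 remove [iklui,rxk] add [amc] -> 9 lines: uup amc xar mqb bdm zpm zsv fjao tts
Hunk 4: at line 2 remove [xar,mqb,bdm] add [ecvg,yoadz,zizws] -> 9 lines: uup amc ecvg yoadz zizws zpm zsv fjao tts
Hunk 5: at line 4 remove [zizws,zpm] add [yqaej,qnix,dzsgl] -> 10 lines: uup amc ecvg yoadz yqaej qnix dzsgl zsv fjao tts
Hunk 6: at line 6 remove [zsv] add [pykvw,spr,doe] -> 12 lines: uup amc ecvg yoadz yqaej qnix dzsgl pykvw spr doe fjao tts
Final line 1: uup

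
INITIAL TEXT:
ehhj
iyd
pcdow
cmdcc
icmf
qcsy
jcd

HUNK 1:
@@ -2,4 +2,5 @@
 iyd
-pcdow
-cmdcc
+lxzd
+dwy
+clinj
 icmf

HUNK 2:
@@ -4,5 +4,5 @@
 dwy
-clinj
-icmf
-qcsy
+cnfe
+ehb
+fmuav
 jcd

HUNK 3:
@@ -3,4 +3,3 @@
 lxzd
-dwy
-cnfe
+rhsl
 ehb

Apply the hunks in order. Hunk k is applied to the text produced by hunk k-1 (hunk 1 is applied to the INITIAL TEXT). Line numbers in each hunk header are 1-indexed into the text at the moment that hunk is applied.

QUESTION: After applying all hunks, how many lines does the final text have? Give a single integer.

Hunk 1: at line 2 remove [pcdow,cmdcc] add [lxzd,dwy,clinj] -> 8 lines: ehhj iyd lxzd dwy clinj icmf qcsy jcd
Hunk 2: at line 4 remove [clinj,icmf,qcsy] add [cnfe,ehb,fmuav] -> 8 lines: ehhj iyd lxzd dwy cnfe ehb fmuav jcd
Hunk 3: at line 3 remove [dwy,cnfe] add [rhsl] -> 7 lines: ehhj iyd lxzd rhsl ehb fmuav jcd
Final line count: 7

Answer: 7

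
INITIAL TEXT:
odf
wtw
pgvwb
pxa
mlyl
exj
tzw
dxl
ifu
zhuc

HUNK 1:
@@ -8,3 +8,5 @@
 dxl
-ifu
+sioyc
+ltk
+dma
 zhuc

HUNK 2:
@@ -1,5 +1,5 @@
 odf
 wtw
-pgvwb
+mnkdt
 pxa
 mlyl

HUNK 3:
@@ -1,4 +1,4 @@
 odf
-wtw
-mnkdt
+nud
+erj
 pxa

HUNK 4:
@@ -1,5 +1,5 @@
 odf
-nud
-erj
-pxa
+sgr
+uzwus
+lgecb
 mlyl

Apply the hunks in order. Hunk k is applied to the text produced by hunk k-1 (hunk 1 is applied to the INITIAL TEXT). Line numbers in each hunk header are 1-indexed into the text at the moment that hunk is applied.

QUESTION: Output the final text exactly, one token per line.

Hunk 1: at line 8 remove [ifu] add [sioyc,ltk,dma] -> 12 lines: odf wtw pgvwb pxa mlyl exj tzw dxl sioyc ltk dma zhuc
Hunk 2: at line 1 remove [pgvwb] add [mnkdt] -> 12 lines: odf wtw mnkdt pxa mlyl exj tzw dxl sioyc ltk dma zhuc
Hunk 3: at line 1 remove [wtw,mnkdt] add [nud,erj] -> 12 lines: odf nud erj pxa mlyl exj tzw dxl sioyc ltk dma zhuc
Hunk 4: at line 1 remove [nud,erj,pxa] add [sgr,uzwus,lgecb] -> 12 lines: odf sgr uzwus lgecb mlyl exj tzw dxl sioyc ltk dma zhuc

Answer: odf
sgr
uzwus
lgecb
mlyl
exj
tzw
dxl
sioyc
ltk
dma
zhuc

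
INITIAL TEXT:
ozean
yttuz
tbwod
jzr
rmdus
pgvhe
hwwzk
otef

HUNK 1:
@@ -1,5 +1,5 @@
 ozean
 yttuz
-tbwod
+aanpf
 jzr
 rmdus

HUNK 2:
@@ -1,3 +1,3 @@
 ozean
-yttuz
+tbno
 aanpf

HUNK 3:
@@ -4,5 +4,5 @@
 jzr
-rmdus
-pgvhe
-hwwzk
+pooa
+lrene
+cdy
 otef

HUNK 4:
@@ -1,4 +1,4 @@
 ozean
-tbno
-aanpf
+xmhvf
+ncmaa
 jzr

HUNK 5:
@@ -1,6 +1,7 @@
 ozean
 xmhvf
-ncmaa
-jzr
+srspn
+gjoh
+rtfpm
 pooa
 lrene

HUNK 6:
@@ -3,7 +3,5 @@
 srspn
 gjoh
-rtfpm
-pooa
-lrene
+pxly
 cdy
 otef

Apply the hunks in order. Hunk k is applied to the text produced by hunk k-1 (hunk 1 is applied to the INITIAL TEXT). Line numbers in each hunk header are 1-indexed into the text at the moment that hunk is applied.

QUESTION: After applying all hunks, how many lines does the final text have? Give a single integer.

Answer: 7

Derivation:
Hunk 1: at line 1 remove [tbwod] add [aanpf] -> 8 lines: ozean yttuz aanpf jzr rmdus pgvhe hwwzk otef
Hunk 2: at line 1 remove [yttuz] add [tbno] -> 8 lines: ozean tbno aanpf jzr rmdus pgvhe hwwzk otef
Hunk 3: at line 4 remove [rmdus,pgvhe,hwwzk] add [pooa,lrene,cdy] -> 8 lines: ozean tbno aanpf jzr pooa lrene cdy otef
Hunk 4: at line 1 remove [tbno,aanpf] add [xmhvf,ncmaa] -> 8 lines: ozean xmhvf ncmaa jzr pooa lrene cdy otef
Hunk 5: at line 1 remove [ncmaa,jzr] add [srspn,gjoh,rtfpm] -> 9 lines: ozean xmhvf srspn gjoh rtfpm pooa lrene cdy otef
Hunk 6: at line 3 remove [rtfpm,pooa,lrene] add [pxly] -> 7 lines: ozean xmhvf srspn gjoh pxly cdy otef
Final line count: 7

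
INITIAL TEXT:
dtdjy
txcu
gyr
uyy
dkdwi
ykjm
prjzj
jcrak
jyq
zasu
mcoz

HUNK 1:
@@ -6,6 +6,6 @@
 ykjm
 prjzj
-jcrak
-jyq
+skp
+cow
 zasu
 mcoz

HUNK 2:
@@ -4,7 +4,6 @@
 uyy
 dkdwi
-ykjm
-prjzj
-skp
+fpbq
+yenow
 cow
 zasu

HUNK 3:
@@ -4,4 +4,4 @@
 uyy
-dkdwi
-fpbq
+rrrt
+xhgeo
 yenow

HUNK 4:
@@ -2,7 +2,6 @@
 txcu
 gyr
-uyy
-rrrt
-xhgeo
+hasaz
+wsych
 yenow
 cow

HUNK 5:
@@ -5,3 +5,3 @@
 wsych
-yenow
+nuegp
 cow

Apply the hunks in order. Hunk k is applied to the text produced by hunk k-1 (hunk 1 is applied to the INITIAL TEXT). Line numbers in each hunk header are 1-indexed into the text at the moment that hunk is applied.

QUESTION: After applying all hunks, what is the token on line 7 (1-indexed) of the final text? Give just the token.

Answer: cow

Derivation:
Hunk 1: at line 6 remove [jcrak,jyq] add [skp,cow] -> 11 lines: dtdjy txcu gyr uyy dkdwi ykjm prjzj skp cow zasu mcoz
Hunk 2: at line 4 remove [ykjm,prjzj,skp] add [fpbq,yenow] -> 10 lines: dtdjy txcu gyr uyy dkdwi fpbq yenow cow zasu mcoz
Hunk 3: at line 4 remove [dkdwi,fpbq] add [rrrt,xhgeo] -> 10 lines: dtdjy txcu gyr uyy rrrt xhgeo yenow cow zasu mcoz
Hunk 4: at line 2 remove [uyy,rrrt,xhgeo] add [hasaz,wsych] -> 9 lines: dtdjy txcu gyr hasaz wsych yenow cow zasu mcoz
Hunk 5: at line 5 remove [yenow] add [nuegp] -> 9 lines: dtdjy txcu gyr hasaz wsych nuegp cow zasu mcoz
Final line 7: cow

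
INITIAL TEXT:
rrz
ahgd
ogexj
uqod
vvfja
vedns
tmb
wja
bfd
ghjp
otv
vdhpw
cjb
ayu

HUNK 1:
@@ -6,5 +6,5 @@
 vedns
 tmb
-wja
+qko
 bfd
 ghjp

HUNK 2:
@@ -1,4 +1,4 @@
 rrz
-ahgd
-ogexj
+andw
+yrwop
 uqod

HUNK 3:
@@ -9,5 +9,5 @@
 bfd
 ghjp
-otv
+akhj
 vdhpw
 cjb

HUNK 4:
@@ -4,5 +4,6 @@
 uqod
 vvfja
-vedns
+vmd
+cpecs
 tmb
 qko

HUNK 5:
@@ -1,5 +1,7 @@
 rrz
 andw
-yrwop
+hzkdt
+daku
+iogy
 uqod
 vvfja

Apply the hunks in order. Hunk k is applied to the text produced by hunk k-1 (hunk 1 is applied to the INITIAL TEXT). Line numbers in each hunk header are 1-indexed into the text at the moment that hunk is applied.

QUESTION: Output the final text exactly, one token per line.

Answer: rrz
andw
hzkdt
daku
iogy
uqod
vvfja
vmd
cpecs
tmb
qko
bfd
ghjp
akhj
vdhpw
cjb
ayu

Derivation:
Hunk 1: at line 6 remove [wja] add [qko] -> 14 lines: rrz ahgd ogexj uqod vvfja vedns tmb qko bfd ghjp otv vdhpw cjb ayu
Hunk 2: at line 1 remove [ahgd,ogexj] add [andw,yrwop] -> 14 lines: rrz andw yrwop uqod vvfja vedns tmb qko bfd ghjp otv vdhpw cjb ayu
Hunk 3: at line 9 remove [otv] add [akhj] -> 14 lines: rrz andw yrwop uqod vvfja vedns tmb qko bfd ghjp akhj vdhpw cjb ayu
Hunk 4: at line 4 remove [vedns] add [vmd,cpecs] -> 15 lines: rrz andw yrwop uqod vvfja vmd cpecs tmb qko bfd ghjp akhj vdhpw cjb ayu
Hunk 5: at line 1 remove [yrwop] add [hzkdt,daku,iogy] -> 17 lines: rrz andw hzkdt daku iogy uqod vvfja vmd cpecs tmb qko bfd ghjp akhj vdhpw cjb ayu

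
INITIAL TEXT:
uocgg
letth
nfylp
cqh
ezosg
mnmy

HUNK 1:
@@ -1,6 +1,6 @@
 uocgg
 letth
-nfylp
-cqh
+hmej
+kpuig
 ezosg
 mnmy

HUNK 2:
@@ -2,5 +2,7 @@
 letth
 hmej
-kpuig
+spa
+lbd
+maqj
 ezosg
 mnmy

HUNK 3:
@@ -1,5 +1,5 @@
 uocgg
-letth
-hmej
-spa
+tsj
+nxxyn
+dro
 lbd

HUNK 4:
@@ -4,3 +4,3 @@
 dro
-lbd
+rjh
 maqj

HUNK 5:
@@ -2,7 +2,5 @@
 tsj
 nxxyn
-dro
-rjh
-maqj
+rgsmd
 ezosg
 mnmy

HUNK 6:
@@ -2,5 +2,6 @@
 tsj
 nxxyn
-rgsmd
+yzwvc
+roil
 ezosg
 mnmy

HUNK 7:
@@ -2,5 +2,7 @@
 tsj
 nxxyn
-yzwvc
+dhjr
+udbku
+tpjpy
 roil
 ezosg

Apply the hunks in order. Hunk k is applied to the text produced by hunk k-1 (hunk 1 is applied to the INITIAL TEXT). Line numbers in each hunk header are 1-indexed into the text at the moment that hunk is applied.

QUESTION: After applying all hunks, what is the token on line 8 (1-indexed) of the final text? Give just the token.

Answer: ezosg

Derivation:
Hunk 1: at line 1 remove [nfylp,cqh] add [hmej,kpuig] -> 6 lines: uocgg letth hmej kpuig ezosg mnmy
Hunk 2: at line 2 remove [kpuig] add [spa,lbd,maqj] -> 8 lines: uocgg letth hmej spa lbd maqj ezosg mnmy
Hunk 3: at line 1 remove [letth,hmej,spa] add [tsj,nxxyn,dro] -> 8 lines: uocgg tsj nxxyn dro lbd maqj ezosg mnmy
Hunk 4: at line 4 remove [lbd] add [rjh] -> 8 lines: uocgg tsj nxxyn dro rjh maqj ezosg mnmy
Hunk 5: at line 2 remove [dro,rjh,maqj] add [rgsmd] -> 6 lines: uocgg tsj nxxyn rgsmd ezosg mnmy
Hunk 6: at line 2 remove [rgsmd] add [yzwvc,roil] -> 7 lines: uocgg tsj nxxyn yzwvc roil ezosg mnmy
Hunk 7: at line 2 remove [yzwvc] add [dhjr,udbku,tpjpy] -> 9 lines: uocgg tsj nxxyn dhjr udbku tpjpy roil ezosg mnmy
Final line 8: ezosg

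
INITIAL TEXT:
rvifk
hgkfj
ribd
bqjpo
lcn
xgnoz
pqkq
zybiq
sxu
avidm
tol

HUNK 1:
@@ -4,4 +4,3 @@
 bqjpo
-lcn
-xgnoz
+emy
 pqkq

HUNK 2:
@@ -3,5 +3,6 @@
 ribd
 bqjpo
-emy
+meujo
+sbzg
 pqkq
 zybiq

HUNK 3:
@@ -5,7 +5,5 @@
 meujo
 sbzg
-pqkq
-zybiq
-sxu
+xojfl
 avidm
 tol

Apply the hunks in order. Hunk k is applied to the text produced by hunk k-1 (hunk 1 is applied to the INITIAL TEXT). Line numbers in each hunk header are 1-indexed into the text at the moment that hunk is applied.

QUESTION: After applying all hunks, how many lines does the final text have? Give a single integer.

Hunk 1: at line 4 remove [lcn,xgnoz] add [emy] -> 10 lines: rvifk hgkfj ribd bqjpo emy pqkq zybiq sxu avidm tol
Hunk 2: at line 3 remove [emy] add [meujo,sbzg] -> 11 lines: rvifk hgkfj ribd bqjpo meujo sbzg pqkq zybiq sxu avidm tol
Hunk 3: at line 5 remove [pqkq,zybiq,sxu] add [xojfl] -> 9 lines: rvifk hgkfj ribd bqjpo meujo sbzg xojfl avidm tol
Final line count: 9

Answer: 9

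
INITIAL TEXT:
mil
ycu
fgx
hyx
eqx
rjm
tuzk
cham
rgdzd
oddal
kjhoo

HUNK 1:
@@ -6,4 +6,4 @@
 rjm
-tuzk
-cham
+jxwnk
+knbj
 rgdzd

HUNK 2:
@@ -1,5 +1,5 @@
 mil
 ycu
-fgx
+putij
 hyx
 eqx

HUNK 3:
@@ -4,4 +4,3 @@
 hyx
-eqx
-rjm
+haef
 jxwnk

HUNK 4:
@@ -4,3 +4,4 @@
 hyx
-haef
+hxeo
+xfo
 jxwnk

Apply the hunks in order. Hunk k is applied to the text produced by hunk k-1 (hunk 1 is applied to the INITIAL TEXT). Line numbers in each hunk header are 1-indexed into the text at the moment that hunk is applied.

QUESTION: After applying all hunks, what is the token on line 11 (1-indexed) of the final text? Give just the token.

Hunk 1: at line 6 remove [tuzk,cham] add [jxwnk,knbj] -> 11 lines: mil ycu fgx hyx eqx rjm jxwnk knbj rgdzd oddal kjhoo
Hunk 2: at line 1 remove [fgx] add [putij] -> 11 lines: mil ycu putij hyx eqx rjm jxwnk knbj rgdzd oddal kjhoo
Hunk 3: at line 4 remove [eqx,rjm] add [haef] -> 10 lines: mil ycu putij hyx haef jxwnk knbj rgdzd oddal kjhoo
Hunk 4: at line 4 remove [haef] add [hxeo,xfo] -> 11 lines: mil ycu putij hyx hxeo xfo jxwnk knbj rgdzd oddal kjhoo
Final line 11: kjhoo

Answer: kjhoo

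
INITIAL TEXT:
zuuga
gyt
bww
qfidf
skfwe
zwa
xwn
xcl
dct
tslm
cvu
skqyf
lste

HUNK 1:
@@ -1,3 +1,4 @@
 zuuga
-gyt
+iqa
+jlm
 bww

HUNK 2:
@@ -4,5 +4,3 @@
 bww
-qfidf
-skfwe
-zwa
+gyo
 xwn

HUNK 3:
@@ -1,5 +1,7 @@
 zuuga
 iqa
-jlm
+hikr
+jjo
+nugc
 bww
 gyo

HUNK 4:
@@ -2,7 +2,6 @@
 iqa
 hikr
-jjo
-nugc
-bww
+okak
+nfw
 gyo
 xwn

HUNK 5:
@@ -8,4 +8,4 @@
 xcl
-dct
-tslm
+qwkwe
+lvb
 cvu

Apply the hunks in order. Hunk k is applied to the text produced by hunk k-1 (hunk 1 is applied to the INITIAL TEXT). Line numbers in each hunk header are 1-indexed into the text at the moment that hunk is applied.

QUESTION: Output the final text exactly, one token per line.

Hunk 1: at line 1 remove [gyt] add [iqa,jlm] -> 14 lines: zuuga iqa jlm bww qfidf skfwe zwa xwn xcl dct tslm cvu skqyf lste
Hunk 2: at line 4 remove [qfidf,skfwe,zwa] add [gyo] -> 12 lines: zuuga iqa jlm bww gyo xwn xcl dct tslm cvu skqyf lste
Hunk 3: at line 1 remove [jlm] add [hikr,jjo,nugc] -> 14 lines: zuuga iqa hikr jjo nugc bww gyo xwn xcl dct tslm cvu skqyf lste
Hunk 4: at line 2 remove [jjo,nugc,bww] add [okak,nfw] -> 13 lines: zuuga iqa hikr okak nfw gyo xwn xcl dct tslm cvu skqyf lste
Hunk 5: at line 8 remove [dct,tslm] add [qwkwe,lvb] -> 13 lines: zuuga iqa hikr okak nfw gyo xwn xcl qwkwe lvb cvu skqyf lste

Answer: zuuga
iqa
hikr
okak
nfw
gyo
xwn
xcl
qwkwe
lvb
cvu
skqyf
lste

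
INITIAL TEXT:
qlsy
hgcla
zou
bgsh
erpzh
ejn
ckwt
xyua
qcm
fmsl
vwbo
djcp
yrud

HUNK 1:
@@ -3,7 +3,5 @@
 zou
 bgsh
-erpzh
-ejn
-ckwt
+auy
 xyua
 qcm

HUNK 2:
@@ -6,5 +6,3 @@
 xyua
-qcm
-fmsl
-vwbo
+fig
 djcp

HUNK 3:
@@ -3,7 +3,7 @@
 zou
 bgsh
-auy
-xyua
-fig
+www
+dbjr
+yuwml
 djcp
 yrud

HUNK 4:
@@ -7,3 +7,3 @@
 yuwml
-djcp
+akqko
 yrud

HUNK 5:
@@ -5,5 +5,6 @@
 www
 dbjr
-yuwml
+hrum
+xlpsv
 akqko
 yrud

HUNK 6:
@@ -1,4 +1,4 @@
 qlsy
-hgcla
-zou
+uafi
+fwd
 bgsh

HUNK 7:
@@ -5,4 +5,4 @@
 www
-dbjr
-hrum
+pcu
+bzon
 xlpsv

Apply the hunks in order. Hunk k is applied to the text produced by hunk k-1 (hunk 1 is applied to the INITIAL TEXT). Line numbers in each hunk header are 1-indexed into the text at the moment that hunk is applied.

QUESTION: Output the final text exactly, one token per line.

Hunk 1: at line 3 remove [erpzh,ejn,ckwt] add [auy] -> 11 lines: qlsy hgcla zou bgsh auy xyua qcm fmsl vwbo djcp yrud
Hunk 2: at line 6 remove [qcm,fmsl,vwbo] add [fig] -> 9 lines: qlsy hgcla zou bgsh auy xyua fig djcp yrud
Hunk 3: at line 3 remove [auy,xyua,fig] add [www,dbjr,yuwml] -> 9 lines: qlsy hgcla zou bgsh www dbjr yuwml djcp yrud
Hunk 4: at line 7 remove [djcp] add [akqko] -> 9 lines: qlsy hgcla zou bgsh www dbjr yuwml akqko yrud
Hunk 5: at line 5 remove [yuwml] add [hrum,xlpsv] -> 10 lines: qlsy hgcla zou bgsh www dbjr hrum xlpsv akqko yrud
Hunk 6: at line 1 remove [hgcla,zou] add [uafi,fwd] -> 10 lines: qlsy uafi fwd bgsh www dbjr hrum xlpsv akqko yrud
Hunk 7: at line 5 remove [dbjr,hrum] add [pcu,bzon] -> 10 lines: qlsy uafi fwd bgsh www pcu bzon xlpsv akqko yrud

Answer: qlsy
uafi
fwd
bgsh
www
pcu
bzon
xlpsv
akqko
yrud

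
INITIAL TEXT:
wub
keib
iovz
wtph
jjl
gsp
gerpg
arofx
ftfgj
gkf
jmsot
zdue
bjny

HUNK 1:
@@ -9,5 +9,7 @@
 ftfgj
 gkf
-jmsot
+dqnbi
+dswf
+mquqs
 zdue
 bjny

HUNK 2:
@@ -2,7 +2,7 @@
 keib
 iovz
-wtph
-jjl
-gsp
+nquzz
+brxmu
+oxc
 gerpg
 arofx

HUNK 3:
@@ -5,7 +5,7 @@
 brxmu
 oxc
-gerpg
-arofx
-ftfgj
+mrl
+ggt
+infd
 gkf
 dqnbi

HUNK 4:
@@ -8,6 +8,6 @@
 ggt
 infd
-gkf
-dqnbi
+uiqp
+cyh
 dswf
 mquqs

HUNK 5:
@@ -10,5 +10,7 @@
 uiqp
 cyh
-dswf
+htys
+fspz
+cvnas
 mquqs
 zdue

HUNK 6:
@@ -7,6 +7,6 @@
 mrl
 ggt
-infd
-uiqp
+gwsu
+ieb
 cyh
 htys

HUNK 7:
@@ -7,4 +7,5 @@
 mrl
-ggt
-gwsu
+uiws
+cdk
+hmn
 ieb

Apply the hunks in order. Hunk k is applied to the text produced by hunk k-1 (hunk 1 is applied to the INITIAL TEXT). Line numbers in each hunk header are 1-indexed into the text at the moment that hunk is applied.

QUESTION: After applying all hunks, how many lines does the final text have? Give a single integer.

Hunk 1: at line 9 remove [jmsot] add [dqnbi,dswf,mquqs] -> 15 lines: wub keib iovz wtph jjl gsp gerpg arofx ftfgj gkf dqnbi dswf mquqs zdue bjny
Hunk 2: at line 2 remove [wtph,jjl,gsp] add [nquzz,brxmu,oxc] -> 15 lines: wub keib iovz nquzz brxmu oxc gerpg arofx ftfgj gkf dqnbi dswf mquqs zdue bjny
Hunk 3: at line 5 remove [gerpg,arofx,ftfgj] add [mrl,ggt,infd] -> 15 lines: wub keib iovz nquzz brxmu oxc mrl ggt infd gkf dqnbi dswf mquqs zdue bjny
Hunk 4: at line 8 remove [gkf,dqnbi] add [uiqp,cyh] -> 15 lines: wub keib iovz nquzz brxmu oxc mrl ggt infd uiqp cyh dswf mquqs zdue bjny
Hunk 5: at line 10 remove [dswf] add [htys,fspz,cvnas] -> 17 lines: wub keib iovz nquzz brxmu oxc mrl ggt infd uiqp cyh htys fspz cvnas mquqs zdue bjny
Hunk 6: at line 7 remove [infd,uiqp] add [gwsu,ieb] -> 17 lines: wub keib iovz nquzz brxmu oxc mrl ggt gwsu ieb cyh htys fspz cvnas mquqs zdue bjny
Hunk 7: at line 7 remove [ggt,gwsu] add [uiws,cdk,hmn] -> 18 lines: wub keib iovz nquzz brxmu oxc mrl uiws cdk hmn ieb cyh htys fspz cvnas mquqs zdue bjny
Final line count: 18

Answer: 18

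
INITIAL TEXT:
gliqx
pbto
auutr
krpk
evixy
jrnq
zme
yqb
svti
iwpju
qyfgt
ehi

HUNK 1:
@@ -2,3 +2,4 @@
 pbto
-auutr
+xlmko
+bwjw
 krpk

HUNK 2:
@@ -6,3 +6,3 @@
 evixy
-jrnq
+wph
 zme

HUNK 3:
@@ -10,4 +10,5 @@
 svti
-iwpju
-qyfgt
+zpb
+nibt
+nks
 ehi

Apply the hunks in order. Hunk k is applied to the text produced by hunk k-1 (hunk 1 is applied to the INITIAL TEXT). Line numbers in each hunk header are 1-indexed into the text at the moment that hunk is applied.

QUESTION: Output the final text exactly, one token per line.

Hunk 1: at line 2 remove [auutr] add [xlmko,bwjw] -> 13 lines: gliqx pbto xlmko bwjw krpk evixy jrnq zme yqb svti iwpju qyfgt ehi
Hunk 2: at line 6 remove [jrnq] add [wph] -> 13 lines: gliqx pbto xlmko bwjw krpk evixy wph zme yqb svti iwpju qyfgt ehi
Hunk 3: at line 10 remove [iwpju,qyfgt] add [zpb,nibt,nks] -> 14 lines: gliqx pbto xlmko bwjw krpk evixy wph zme yqb svti zpb nibt nks ehi

Answer: gliqx
pbto
xlmko
bwjw
krpk
evixy
wph
zme
yqb
svti
zpb
nibt
nks
ehi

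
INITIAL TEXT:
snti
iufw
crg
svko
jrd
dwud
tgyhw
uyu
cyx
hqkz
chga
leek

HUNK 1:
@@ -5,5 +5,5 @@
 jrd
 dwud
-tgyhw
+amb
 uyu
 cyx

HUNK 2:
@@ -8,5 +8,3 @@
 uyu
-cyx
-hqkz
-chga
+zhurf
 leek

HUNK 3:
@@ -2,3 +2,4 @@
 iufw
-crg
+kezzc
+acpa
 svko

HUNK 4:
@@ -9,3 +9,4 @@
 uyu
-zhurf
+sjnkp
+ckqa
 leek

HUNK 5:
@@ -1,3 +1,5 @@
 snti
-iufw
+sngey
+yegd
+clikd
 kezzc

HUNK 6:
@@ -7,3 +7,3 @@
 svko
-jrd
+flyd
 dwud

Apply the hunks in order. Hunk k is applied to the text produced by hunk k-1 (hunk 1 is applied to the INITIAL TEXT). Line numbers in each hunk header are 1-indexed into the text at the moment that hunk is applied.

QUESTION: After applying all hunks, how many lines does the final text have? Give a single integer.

Hunk 1: at line 5 remove [tgyhw] add [amb] -> 12 lines: snti iufw crg svko jrd dwud amb uyu cyx hqkz chga leek
Hunk 2: at line 8 remove [cyx,hqkz,chga] add [zhurf] -> 10 lines: snti iufw crg svko jrd dwud amb uyu zhurf leek
Hunk 3: at line 2 remove [crg] add [kezzc,acpa] -> 11 lines: snti iufw kezzc acpa svko jrd dwud amb uyu zhurf leek
Hunk 4: at line 9 remove [zhurf] add [sjnkp,ckqa] -> 12 lines: snti iufw kezzc acpa svko jrd dwud amb uyu sjnkp ckqa leek
Hunk 5: at line 1 remove [iufw] add [sngey,yegd,clikd] -> 14 lines: snti sngey yegd clikd kezzc acpa svko jrd dwud amb uyu sjnkp ckqa leek
Hunk 6: at line 7 remove [jrd] add [flyd] -> 14 lines: snti sngey yegd clikd kezzc acpa svko flyd dwud amb uyu sjnkp ckqa leek
Final line count: 14

Answer: 14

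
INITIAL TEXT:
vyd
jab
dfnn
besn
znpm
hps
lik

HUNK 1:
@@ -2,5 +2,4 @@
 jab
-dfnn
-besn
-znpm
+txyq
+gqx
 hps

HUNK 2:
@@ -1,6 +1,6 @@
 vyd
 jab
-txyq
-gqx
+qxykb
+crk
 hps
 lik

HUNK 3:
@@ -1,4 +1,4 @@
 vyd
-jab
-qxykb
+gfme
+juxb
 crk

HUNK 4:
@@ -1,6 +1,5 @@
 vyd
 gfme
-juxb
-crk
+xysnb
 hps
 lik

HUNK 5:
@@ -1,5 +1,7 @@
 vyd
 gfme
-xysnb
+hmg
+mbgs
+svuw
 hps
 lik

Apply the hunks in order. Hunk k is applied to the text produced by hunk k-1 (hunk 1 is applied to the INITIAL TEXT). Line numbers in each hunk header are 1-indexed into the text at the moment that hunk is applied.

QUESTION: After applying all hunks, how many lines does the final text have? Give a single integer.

Hunk 1: at line 2 remove [dfnn,besn,znpm] add [txyq,gqx] -> 6 lines: vyd jab txyq gqx hps lik
Hunk 2: at line 1 remove [txyq,gqx] add [qxykb,crk] -> 6 lines: vyd jab qxykb crk hps lik
Hunk 3: at line 1 remove [jab,qxykb] add [gfme,juxb] -> 6 lines: vyd gfme juxb crk hps lik
Hunk 4: at line 1 remove [juxb,crk] add [xysnb] -> 5 lines: vyd gfme xysnb hps lik
Hunk 5: at line 1 remove [xysnb] add [hmg,mbgs,svuw] -> 7 lines: vyd gfme hmg mbgs svuw hps lik
Final line count: 7

Answer: 7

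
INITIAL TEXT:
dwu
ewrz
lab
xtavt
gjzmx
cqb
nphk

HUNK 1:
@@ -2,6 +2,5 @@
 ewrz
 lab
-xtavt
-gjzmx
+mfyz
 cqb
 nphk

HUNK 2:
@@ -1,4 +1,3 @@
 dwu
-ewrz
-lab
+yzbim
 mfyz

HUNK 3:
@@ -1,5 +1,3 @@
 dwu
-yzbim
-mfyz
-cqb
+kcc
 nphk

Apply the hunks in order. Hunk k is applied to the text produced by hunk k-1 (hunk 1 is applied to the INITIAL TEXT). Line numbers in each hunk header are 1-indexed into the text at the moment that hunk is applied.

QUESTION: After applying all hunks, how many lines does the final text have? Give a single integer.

Hunk 1: at line 2 remove [xtavt,gjzmx] add [mfyz] -> 6 lines: dwu ewrz lab mfyz cqb nphk
Hunk 2: at line 1 remove [ewrz,lab] add [yzbim] -> 5 lines: dwu yzbim mfyz cqb nphk
Hunk 3: at line 1 remove [yzbim,mfyz,cqb] add [kcc] -> 3 lines: dwu kcc nphk
Final line count: 3

Answer: 3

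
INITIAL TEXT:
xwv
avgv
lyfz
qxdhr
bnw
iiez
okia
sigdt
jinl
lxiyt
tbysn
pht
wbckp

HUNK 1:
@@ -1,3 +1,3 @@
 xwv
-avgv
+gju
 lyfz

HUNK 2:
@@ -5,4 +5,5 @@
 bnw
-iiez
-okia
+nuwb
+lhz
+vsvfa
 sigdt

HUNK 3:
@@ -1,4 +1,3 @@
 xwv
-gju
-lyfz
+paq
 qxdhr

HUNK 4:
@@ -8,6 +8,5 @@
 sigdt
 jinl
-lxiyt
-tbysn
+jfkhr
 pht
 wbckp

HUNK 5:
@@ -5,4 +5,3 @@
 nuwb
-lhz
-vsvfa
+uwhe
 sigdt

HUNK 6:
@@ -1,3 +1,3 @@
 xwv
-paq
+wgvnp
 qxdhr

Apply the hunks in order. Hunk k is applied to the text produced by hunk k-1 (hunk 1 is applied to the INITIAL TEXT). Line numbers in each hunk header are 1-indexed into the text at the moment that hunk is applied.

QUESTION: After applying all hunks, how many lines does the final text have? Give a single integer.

Hunk 1: at line 1 remove [avgv] add [gju] -> 13 lines: xwv gju lyfz qxdhr bnw iiez okia sigdt jinl lxiyt tbysn pht wbckp
Hunk 2: at line 5 remove [iiez,okia] add [nuwb,lhz,vsvfa] -> 14 lines: xwv gju lyfz qxdhr bnw nuwb lhz vsvfa sigdt jinl lxiyt tbysn pht wbckp
Hunk 3: at line 1 remove [gju,lyfz] add [paq] -> 13 lines: xwv paq qxdhr bnw nuwb lhz vsvfa sigdt jinl lxiyt tbysn pht wbckp
Hunk 4: at line 8 remove [lxiyt,tbysn] add [jfkhr] -> 12 lines: xwv paq qxdhr bnw nuwb lhz vsvfa sigdt jinl jfkhr pht wbckp
Hunk 5: at line 5 remove [lhz,vsvfa] add [uwhe] -> 11 lines: xwv paq qxdhr bnw nuwb uwhe sigdt jinl jfkhr pht wbckp
Hunk 6: at line 1 remove [paq] add [wgvnp] -> 11 lines: xwv wgvnp qxdhr bnw nuwb uwhe sigdt jinl jfkhr pht wbckp
Final line count: 11

Answer: 11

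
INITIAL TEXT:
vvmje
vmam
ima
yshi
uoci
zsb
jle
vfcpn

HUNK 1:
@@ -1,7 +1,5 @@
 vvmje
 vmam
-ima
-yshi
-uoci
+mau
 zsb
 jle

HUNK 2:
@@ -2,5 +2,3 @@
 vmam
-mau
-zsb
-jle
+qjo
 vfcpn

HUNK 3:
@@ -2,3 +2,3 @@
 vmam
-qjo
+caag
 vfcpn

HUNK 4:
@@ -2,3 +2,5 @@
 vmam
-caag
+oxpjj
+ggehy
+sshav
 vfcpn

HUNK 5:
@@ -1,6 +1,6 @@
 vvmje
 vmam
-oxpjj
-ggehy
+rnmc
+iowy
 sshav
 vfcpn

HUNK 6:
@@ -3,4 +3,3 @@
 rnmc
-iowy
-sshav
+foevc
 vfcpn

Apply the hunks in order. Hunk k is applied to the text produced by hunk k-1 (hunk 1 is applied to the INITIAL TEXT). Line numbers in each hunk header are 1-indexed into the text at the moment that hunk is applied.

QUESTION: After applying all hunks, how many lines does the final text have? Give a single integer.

Hunk 1: at line 1 remove [ima,yshi,uoci] add [mau] -> 6 lines: vvmje vmam mau zsb jle vfcpn
Hunk 2: at line 2 remove [mau,zsb,jle] add [qjo] -> 4 lines: vvmje vmam qjo vfcpn
Hunk 3: at line 2 remove [qjo] add [caag] -> 4 lines: vvmje vmam caag vfcpn
Hunk 4: at line 2 remove [caag] add [oxpjj,ggehy,sshav] -> 6 lines: vvmje vmam oxpjj ggehy sshav vfcpn
Hunk 5: at line 1 remove [oxpjj,ggehy] add [rnmc,iowy] -> 6 lines: vvmje vmam rnmc iowy sshav vfcpn
Hunk 6: at line 3 remove [iowy,sshav] add [foevc] -> 5 lines: vvmje vmam rnmc foevc vfcpn
Final line count: 5

Answer: 5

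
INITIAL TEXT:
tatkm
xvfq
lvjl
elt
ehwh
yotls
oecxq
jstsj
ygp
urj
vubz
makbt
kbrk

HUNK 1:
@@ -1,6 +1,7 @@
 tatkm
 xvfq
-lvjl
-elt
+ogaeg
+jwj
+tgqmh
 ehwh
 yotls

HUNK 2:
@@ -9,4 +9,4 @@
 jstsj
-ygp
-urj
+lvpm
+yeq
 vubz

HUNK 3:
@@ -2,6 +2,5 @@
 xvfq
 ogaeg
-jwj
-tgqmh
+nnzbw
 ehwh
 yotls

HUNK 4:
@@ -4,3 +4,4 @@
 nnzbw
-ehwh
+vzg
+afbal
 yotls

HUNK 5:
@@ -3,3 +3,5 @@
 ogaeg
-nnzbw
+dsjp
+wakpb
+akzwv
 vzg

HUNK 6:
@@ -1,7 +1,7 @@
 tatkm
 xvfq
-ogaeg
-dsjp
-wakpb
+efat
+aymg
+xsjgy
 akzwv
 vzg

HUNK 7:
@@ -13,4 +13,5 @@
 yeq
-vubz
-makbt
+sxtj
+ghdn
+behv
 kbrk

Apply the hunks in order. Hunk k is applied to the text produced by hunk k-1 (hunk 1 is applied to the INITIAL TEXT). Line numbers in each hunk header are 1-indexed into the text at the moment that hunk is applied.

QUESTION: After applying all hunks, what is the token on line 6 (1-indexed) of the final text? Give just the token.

Answer: akzwv

Derivation:
Hunk 1: at line 1 remove [lvjl,elt] add [ogaeg,jwj,tgqmh] -> 14 lines: tatkm xvfq ogaeg jwj tgqmh ehwh yotls oecxq jstsj ygp urj vubz makbt kbrk
Hunk 2: at line 9 remove [ygp,urj] add [lvpm,yeq] -> 14 lines: tatkm xvfq ogaeg jwj tgqmh ehwh yotls oecxq jstsj lvpm yeq vubz makbt kbrk
Hunk 3: at line 2 remove [jwj,tgqmh] add [nnzbw] -> 13 lines: tatkm xvfq ogaeg nnzbw ehwh yotls oecxq jstsj lvpm yeq vubz makbt kbrk
Hunk 4: at line 4 remove [ehwh] add [vzg,afbal] -> 14 lines: tatkm xvfq ogaeg nnzbw vzg afbal yotls oecxq jstsj lvpm yeq vubz makbt kbrk
Hunk 5: at line 3 remove [nnzbw] add [dsjp,wakpb,akzwv] -> 16 lines: tatkm xvfq ogaeg dsjp wakpb akzwv vzg afbal yotls oecxq jstsj lvpm yeq vubz makbt kbrk
Hunk 6: at line 1 remove [ogaeg,dsjp,wakpb] add [efat,aymg,xsjgy] -> 16 lines: tatkm xvfq efat aymg xsjgy akzwv vzg afbal yotls oecxq jstsj lvpm yeq vubz makbt kbrk
Hunk 7: at line 13 remove [vubz,makbt] add [sxtj,ghdn,behv] -> 17 lines: tatkm xvfq efat aymg xsjgy akzwv vzg afbal yotls oecxq jstsj lvpm yeq sxtj ghdn behv kbrk
Final line 6: akzwv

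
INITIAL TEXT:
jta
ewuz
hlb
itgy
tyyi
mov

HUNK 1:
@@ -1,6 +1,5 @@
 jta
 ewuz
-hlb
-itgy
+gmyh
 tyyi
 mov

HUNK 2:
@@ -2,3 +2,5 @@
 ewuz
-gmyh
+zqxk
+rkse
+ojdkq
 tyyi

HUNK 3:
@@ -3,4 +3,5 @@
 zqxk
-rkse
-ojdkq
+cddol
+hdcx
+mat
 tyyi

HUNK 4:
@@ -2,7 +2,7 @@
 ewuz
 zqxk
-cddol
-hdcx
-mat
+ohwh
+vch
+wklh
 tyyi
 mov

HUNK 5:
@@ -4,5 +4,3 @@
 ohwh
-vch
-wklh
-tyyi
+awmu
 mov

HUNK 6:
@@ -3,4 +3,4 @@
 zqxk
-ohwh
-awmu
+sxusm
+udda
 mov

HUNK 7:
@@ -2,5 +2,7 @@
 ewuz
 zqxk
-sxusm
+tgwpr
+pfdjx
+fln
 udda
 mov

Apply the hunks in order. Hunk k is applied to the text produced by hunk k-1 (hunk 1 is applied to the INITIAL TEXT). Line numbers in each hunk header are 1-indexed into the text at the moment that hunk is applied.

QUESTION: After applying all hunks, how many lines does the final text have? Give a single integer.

Answer: 8

Derivation:
Hunk 1: at line 1 remove [hlb,itgy] add [gmyh] -> 5 lines: jta ewuz gmyh tyyi mov
Hunk 2: at line 2 remove [gmyh] add [zqxk,rkse,ojdkq] -> 7 lines: jta ewuz zqxk rkse ojdkq tyyi mov
Hunk 3: at line 3 remove [rkse,ojdkq] add [cddol,hdcx,mat] -> 8 lines: jta ewuz zqxk cddol hdcx mat tyyi mov
Hunk 4: at line 2 remove [cddol,hdcx,mat] add [ohwh,vch,wklh] -> 8 lines: jta ewuz zqxk ohwh vch wklh tyyi mov
Hunk 5: at line 4 remove [vch,wklh,tyyi] add [awmu] -> 6 lines: jta ewuz zqxk ohwh awmu mov
Hunk 6: at line 3 remove [ohwh,awmu] add [sxusm,udda] -> 6 lines: jta ewuz zqxk sxusm udda mov
Hunk 7: at line 2 remove [sxusm] add [tgwpr,pfdjx,fln] -> 8 lines: jta ewuz zqxk tgwpr pfdjx fln udda mov
Final line count: 8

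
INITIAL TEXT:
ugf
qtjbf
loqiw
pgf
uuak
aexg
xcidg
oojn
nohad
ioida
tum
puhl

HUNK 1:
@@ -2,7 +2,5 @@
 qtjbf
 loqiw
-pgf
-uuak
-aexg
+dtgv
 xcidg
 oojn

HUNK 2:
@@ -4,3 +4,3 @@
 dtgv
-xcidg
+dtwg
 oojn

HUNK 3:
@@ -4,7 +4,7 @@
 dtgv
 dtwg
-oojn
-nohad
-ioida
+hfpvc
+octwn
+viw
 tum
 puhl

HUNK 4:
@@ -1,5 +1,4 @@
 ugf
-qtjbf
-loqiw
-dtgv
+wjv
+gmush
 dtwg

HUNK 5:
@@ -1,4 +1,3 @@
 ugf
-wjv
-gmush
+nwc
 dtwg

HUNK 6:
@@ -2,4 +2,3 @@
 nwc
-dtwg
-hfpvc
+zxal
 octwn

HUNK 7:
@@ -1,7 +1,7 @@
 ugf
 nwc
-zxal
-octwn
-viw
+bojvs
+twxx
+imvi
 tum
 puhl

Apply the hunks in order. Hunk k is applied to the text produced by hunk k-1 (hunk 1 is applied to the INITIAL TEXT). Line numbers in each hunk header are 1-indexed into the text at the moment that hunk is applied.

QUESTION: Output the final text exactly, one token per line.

Answer: ugf
nwc
bojvs
twxx
imvi
tum
puhl

Derivation:
Hunk 1: at line 2 remove [pgf,uuak,aexg] add [dtgv] -> 10 lines: ugf qtjbf loqiw dtgv xcidg oojn nohad ioida tum puhl
Hunk 2: at line 4 remove [xcidg] add [dtwg] -> 10 lines: ugf qtjbf loqiw dtgv dtwg oojn nohad ioida tum puhl
Hunk 3: at line 4 remove [oojn,nohad,ioida] add [hfpvc,octwn,viw] -> 10 lines: ugf qtjbf loqiw dtgv dtwg hfpvc octwn viw tum puhl
Hunk 4: at line 1 remove [qtjbf,loqiw,dtgv] add [wjv,gmush] -> 9 lines: ugf wjv gmush dtwg hfpvc octwn viw tum puhl
Hunk 5: at line 1 remove [wjv,gmush] add [nwc] -> 8 lines: ugf nwc dtwg hfpvc octwn viw tum puhl
Hunk 6: at line 2 remove [dtwg,hfpvc] add [zxal] -> 7 lines: ugf nwc zxal octwn viw tum puhl
Hunk 7: at line 1 remove [zxal,octwn,viw] add [bojvs,twxx,imvi] -> 7 lines: ugf nwc bojvs twxx imvi tum puhl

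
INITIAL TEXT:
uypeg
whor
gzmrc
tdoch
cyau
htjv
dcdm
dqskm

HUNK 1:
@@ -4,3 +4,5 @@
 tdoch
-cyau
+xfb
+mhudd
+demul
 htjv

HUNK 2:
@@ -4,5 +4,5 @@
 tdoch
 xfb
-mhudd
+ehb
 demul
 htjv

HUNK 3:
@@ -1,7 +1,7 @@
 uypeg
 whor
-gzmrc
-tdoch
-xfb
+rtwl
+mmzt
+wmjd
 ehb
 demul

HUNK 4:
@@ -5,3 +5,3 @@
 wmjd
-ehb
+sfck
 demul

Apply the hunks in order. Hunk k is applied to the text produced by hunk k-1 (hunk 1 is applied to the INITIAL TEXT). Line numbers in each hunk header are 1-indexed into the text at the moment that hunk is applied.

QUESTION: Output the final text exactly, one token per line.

Hunk 1: at line 4 remove [cyau] add [xfb,mhudd,demul] -> 10 lines: uypeg whor gzmrc tdoch xfb mhudd demul htjv dcdm dqskm
Hunk 2: at line 4 remove [mhudd] add [ehb] -> 10 lines: uypeg whor gzmrc tdoch xfb ehb demul htjv dcdm dqskm
Hunk 3: at line 1 remove [gzmrc,tdoch,xfb] add [rtwl,mmzt,wmjd] -> 10 lines: uypeg whor rtwl mmzt wmjd ehb demul htjv dcdm dqskm
Hunk 4: at line 5 remove [ehb] add [sfck] -> 10 lines: uypeg whor rtwl mmzt wmjd sfck demul htjv dcdm dqskm

Answer: uypeg
whor
rtwl
mmzt
wmjd
sfck
demul
htjv
dcdm
dqskm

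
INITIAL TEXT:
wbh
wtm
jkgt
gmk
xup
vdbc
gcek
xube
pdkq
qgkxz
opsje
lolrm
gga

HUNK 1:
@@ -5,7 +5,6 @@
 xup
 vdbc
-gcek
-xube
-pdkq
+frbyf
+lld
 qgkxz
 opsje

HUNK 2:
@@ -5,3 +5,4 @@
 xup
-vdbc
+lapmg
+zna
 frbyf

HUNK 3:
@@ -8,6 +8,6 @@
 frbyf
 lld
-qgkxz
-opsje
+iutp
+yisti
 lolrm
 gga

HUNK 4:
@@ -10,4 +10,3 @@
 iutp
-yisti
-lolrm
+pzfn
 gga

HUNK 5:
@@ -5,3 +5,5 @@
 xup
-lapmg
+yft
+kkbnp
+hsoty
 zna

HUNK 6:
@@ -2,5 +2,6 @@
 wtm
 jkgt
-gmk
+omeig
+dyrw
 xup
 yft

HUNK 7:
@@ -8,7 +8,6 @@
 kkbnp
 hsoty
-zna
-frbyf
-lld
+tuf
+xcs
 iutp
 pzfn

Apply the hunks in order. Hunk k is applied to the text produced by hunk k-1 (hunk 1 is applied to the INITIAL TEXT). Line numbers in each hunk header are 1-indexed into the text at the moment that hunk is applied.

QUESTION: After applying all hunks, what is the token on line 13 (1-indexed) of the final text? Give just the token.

Answer: pzfn

Derivation:
Hunk 1: at line 5 remove [gcek,xube,pdkq] add [frbyf,lld] -> 12 lines: wbh wtm jkgt gmk xup vdbc frbyf lld qgkxz opsje lolrm gga
Hunk 2: at line 5 remove [vdbc] add [lapmg,zna] -> 13 lines: wbh wtm jkgt gmk xup lapmg zna frbyf lld qgkxz opsje lolrm gga
Hunk 3: at line 8 remove [qgkxz,opsje] add [iutp,yisti] -> 13 lines: wbh wtm jkgt gmk xup lapmg zna frbyf lld iutp yisti lolrm gga
Hunk 4: at line 10 remove [yisti,lolrm] add [pzfn] -> 12 lines: wbh wtm jkgt gmk xup lapmg zna frbyf lld iutp pzfn gga
Hunk 5: at line 5 remove [lapmg] add [yft,kkbnp,hsoty] -> 14 lines: wbh wtm jkgt gmk xup yft kkbnp hsoty zna frbyf lld iutp pzfn gga
Hunk 6: at line 2 remove [gmk] add [omeig,dyrw] -> 15 lines: wbh wtm jkgt omeig dyrw xup yft kkbnp hsoty zna frbyf lld iutp pzfn gga
Hunk 7: at line 8 remove [zna,frbyf,lld] add [tuf,xcs] -> 14 lines: wbh wtm jkgt omeig dyrw xup yft kkbnp hsoty tuf xcs iutp pzfn gga
Final line 13: pzfn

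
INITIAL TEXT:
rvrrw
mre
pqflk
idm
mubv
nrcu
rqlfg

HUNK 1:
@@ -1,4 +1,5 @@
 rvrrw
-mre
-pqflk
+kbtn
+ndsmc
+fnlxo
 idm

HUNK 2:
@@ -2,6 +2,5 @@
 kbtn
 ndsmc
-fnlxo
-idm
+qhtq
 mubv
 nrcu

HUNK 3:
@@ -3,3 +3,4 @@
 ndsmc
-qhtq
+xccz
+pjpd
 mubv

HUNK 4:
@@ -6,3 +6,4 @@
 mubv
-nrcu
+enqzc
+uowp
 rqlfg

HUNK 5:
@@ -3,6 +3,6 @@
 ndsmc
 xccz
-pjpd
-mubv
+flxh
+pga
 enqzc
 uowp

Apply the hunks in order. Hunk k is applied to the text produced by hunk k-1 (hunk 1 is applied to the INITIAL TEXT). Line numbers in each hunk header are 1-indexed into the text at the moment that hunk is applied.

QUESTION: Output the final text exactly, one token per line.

Hunk 1: at line 1 remove [mre,pqflk] add [kbtn,ndsmc,fnlxo] -> 8 lines: rvrrw kbtn ndsmc fnlxo idm mubv nrcu rqlfg
Hunk 2: at line 2 remove [fnlxo,idm] add [qhtq] -> 7 lines: rvrrw kbtn ndsmc qhtq mubv nrcu rqlfg
Hunk 3: at line 3 remove [qhtq] add [xccz,pjpd] -> 8 lines: rvrrw kbtn ndsmc xccz pjpd mubv nrcu rqlfg
Hunk 4: at line 6 remove [nrcu] add [enqzc,uowp] -> 9 lines: rvrrw kbtn ndsmc xccz pjpd mubv enqzc uowp rqlfg
Hunk 5: at line 3 remove [pjpd,mubv] add [flxh,pga] -> 9 lines: rvrrw kbtn ndsmc xccz flxh pga enqzc uowp rqlfg

Answer: rvrrw
kbtn
ndsmc
xccz
flxh
pga
enqzc
uowp
rqlfg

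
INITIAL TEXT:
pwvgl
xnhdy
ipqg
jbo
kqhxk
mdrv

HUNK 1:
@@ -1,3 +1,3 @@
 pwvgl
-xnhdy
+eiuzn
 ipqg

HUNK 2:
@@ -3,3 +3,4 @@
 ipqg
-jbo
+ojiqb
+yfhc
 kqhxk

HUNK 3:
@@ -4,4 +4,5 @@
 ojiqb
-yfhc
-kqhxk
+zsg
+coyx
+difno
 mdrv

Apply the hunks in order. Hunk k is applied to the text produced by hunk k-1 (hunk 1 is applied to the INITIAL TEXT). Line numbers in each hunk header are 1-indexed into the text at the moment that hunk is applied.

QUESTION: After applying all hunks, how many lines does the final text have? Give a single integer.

Answer: 8

Derivation:
Hunk 1: at line 1 remove [xnhdy] add [eiuzn] -> 6 lines: pwvgl eiuzn ipqg jbo kqhxk mdrv
Hunk 2: at line 3 remove [jbo] add [ojiqb,yfhc] -> 7 lines: pwvgl eiuzn ipqg ojiqb yfhc kqhxk mdrv
Hunk 3: at line 4 remove [yfhc,kqhxk] add [zsg,coyx,difno] -> 8 lines: pwvgl eiuzn ipqg ojiqb zsg coyx difno mdrv
Final line count: 8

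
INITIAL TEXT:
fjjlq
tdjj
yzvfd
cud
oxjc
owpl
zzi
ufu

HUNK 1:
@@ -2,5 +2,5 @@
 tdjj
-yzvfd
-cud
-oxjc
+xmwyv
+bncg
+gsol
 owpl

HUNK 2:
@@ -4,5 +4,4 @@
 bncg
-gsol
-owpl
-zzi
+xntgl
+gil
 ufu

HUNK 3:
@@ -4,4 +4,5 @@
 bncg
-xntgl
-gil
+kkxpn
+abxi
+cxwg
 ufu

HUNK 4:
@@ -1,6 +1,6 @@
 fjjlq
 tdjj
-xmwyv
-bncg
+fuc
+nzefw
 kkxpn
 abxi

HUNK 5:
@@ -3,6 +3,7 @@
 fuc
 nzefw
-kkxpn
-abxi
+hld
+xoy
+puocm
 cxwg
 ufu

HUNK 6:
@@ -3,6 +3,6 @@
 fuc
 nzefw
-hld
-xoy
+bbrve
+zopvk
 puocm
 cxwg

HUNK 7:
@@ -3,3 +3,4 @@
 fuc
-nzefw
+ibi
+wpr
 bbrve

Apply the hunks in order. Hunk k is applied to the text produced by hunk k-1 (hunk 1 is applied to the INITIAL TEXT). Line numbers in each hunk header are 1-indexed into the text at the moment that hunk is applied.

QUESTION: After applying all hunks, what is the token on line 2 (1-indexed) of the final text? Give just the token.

Answer: tdjj

Derivation:
Hunk 1: at line 2 remove [yzvfd,cud,oxjc] add [xmwyv,bncg,gsol] -> 8 lines: fjjlq tdjj xmwyv bncg gsol owpl zzi ufu
Hunk 2: at line 4 remove [gsol,owpl,zzi] add [xntgl,gil] -> 7 lines: fjjlq tdjj xmwyv bncg xntgl gil ufu
Hunk 3: at line 4 remove [xntgl,gil] add [kkxpn,abxi,cxwg] -> 8 lines: fjjlq tdjj xmwyv bncg kkxpn abxi cxwg ufu
Hunk 4: at line 1 remove [xmwyv,bncg] add [fuc,nzefw] -> 8 lines: fjjlq tdjj fuc nzefw kkxpn abxi cxwg ufu
Hunk 5: at line 3 remove [kkxpn,abxi] add [hld,xoy,puocm] -> 9 lines: fjjlq tdjj fuc nzefw hld xoy puocm cxwg ufu
Hunk 6: at line 3 remove [hld,xoy] add [bbrve,zopvk] -> 9 lines: fjjlq tdjj fuc nzefw bbrve zopvk puocm cxwg ufu
Hunk 7: at line 3 remove [nzefw] add [ibi,wpr] -> 10 lines: fjjlq tdjj fuc ibi wpr bbrve zopvk puocm cxwg ufu
Final line 2: tdjj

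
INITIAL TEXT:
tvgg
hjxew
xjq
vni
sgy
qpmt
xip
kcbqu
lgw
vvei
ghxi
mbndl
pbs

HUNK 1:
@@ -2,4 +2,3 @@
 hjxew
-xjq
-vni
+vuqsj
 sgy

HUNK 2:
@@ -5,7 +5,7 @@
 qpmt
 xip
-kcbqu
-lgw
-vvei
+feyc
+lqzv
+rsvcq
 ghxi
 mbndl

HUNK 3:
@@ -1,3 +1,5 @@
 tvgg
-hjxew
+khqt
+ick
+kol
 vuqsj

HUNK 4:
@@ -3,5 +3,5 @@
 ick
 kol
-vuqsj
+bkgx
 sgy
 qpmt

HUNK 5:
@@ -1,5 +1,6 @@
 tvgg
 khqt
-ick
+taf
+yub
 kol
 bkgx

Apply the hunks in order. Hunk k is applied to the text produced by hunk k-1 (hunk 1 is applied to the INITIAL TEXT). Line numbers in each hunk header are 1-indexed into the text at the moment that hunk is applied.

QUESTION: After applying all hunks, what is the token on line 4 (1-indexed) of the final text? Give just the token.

Answer: yub

Derivation:
Hunk 1: at line 2 remove [xjq,vni] add [vuqsj] -> 12 lines: tvgg hjxew vuqsj sgy qpmt xip kcbqu lgw vvei ghxi mbndl pbs
Hunk 2: at line 5 remove [kcbqu,lgw,vvei] add [feyc,lqzv,rsvcq] -> 12 lines: tvgg hjxew vuqsj sgy qpmt xip feyc lqzv rsvcq ghxi mbndl pbs
Hunk 3: at line 1 remove [hjxew] add [khqt,ick,kol] -> 14 lines: tvgg khqt ick kol vuqsj sgy qpmt xip feyc lqzv rsvcq ghxi mbndl pbs
Hunk 4: at line 3 remove [vuqsj] add [bkgx] -> 14 lines: tvgg khqt ick kol bkgx sgy qpmt xip feyc lqzv rsvcq ghxi mbndl pbs
Hunk 5: at line 1 remove [ick] add [taf,yub] -> 15 lines: tvgg khqt taf yub kol bkgx sgy qpmt xip feyc lqzv rsvcq ghxi mbndl pbs
Final line 4: yub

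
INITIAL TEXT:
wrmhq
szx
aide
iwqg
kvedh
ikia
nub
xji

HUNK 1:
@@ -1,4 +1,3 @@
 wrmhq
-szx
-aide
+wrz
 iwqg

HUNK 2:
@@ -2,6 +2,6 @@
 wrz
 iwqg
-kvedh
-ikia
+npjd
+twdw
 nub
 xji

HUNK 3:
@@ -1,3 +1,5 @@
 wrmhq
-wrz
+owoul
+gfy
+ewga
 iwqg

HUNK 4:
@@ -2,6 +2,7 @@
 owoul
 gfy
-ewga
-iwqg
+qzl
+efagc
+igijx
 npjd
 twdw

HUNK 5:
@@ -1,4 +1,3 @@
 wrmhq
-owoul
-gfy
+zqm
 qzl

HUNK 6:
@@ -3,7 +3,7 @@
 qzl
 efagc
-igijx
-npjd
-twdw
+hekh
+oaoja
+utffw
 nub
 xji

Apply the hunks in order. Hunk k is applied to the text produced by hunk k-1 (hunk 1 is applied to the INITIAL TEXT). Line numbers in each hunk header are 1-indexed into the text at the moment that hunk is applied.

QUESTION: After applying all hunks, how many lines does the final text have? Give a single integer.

Hunk 1: at line 1 remove [szx,aide] add [wrz] -> 7 lines: wrmhq wrz iwqg kvedh ikia nub xji
Hunk 2: at line 2 remove [kvedh,ikia] add [npjd,twdw] -> 7 lines: wrmhq wrz iwqg npjd twdw nub xji
Hunk 3: at line 1 remove [wrz] add [owoul,gfy,ewga] -> 9 lines: wrmhq owoul gfy ewga iwqg npjd twdw nub xji
Hunk 4: at line 2 remove [ewga,iwqg] add [qzl,efagc,igijx] -> 10 lines: wrmhq owoul gfy qzl efagc igijx npjd twdw nub xji
Hunk 5: at line 1 remove [owoul,gfy] add [zqm] -> 9 lines: wrmhq zqm qzl efagc igijx npjd twdw nub xji
Hunk 6: at line 3 remove [igijx,npjd,twdw] add [hekh,oaoja,utffw] -> 9 lines: wrmhq zqm qzl efagc hekh oaoja utffw nub xji
Final line count: 9

Answer: 9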